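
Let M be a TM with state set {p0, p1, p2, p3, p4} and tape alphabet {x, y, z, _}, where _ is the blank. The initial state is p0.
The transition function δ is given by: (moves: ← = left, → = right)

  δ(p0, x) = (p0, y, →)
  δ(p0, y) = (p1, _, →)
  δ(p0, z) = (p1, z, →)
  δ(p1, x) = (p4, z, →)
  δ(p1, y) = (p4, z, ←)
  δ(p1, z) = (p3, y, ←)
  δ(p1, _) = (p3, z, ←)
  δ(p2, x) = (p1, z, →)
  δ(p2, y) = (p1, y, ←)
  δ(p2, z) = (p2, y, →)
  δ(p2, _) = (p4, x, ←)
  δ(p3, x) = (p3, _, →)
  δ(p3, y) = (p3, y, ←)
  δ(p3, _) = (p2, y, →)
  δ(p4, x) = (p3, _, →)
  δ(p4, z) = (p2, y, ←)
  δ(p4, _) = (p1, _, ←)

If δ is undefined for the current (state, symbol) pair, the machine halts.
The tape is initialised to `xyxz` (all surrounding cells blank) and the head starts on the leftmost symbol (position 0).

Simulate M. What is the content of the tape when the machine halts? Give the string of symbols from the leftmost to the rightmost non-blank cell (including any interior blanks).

p0 | ___[x]yxz   read x → write y, move →, go to p0
p0 | ___y[y]xz   read y → write _, move →, go to p1
p1 | ___y_[x]z   read x → write z, move →, go to p4
p4 | ___y_z[z]   read z → write y, move ←, go to p2
p2 | ___y_[z]y   read z → write y, move →, go to p2
p2 | ___y_y[y]   read y → write y, move ←, go to p1
p1 | ___y_[y]y   read y → write z, move ←, go to p4
p4 | ___y[_]zy   read _ → write _, move ←, go to p1
p1 | ___[y]_zy   read y → write z, move ←, go to p4
p4 | __[_]z_zy   read _ → write _, move ←, go to p1
p1 | _[_]_z_zy   read _ → write z, move ←, go to p3
p3 | [_]z_z_zy   read _ → write y, move →, go to p2
p2 | y[z]_z_zy   read z → write y, move →, go to p2
p2 | yy[_]z_zy   read _ → write x, move ←, go to p4
p4 | y[y]xz_zy
The non-blank tape span at halt is yyxz_zy.

yyxz_zy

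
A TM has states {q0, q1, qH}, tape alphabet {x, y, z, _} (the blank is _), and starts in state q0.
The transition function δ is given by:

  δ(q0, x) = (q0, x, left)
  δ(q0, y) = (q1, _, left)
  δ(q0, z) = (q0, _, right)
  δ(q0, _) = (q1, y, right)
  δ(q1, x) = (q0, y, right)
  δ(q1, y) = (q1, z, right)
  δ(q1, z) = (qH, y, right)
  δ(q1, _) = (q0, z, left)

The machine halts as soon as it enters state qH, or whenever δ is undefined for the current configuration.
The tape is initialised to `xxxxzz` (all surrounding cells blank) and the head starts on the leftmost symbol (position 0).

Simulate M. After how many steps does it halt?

q0 | _[x]xxxzz__   read x → write x, move left, go to q0
q0 | [_]xxxxzz__   read _ → write y, move right, go to q1
q1 | y[x]xxxzz__   read x → write y, move right, go to q0
q0 | yy[x]xxzz__   read x → write x, move left, go to q0
q0 | y[y]xxxzz__   read y → write _, move left, go to q1
q1 | [y]_xxxzz__   read y → write z, move right, go to q1
q1 | z[_]xxxzz__   read _ → write z, move left, go to q0
q0 | [z]zxxxzz__   read z → write _, move right, go to q0
q0 | _[z]xxxzz__   read z → write _, move right, go to q0
q0 | __[x]xxzz__   read x → write x, move left, go to q0
q0 | _[_]xxxzz__   read _ → write y, move right, go to q1
q1 | _y[x]xxzz__   read x → write y, move right, go to q0
q0 | _yy[x]xzz__   read x → write x, move left, go to q0
q0 | _y[y]xxzz__   read y → write _, move left, go to q1
q1 | _[y]_xxzz__   read y → write z, move right, go to q1
q1 | _z[_]xxzz__   read _ → write z, move left, go to q0
q0 | _[z]zxxzz__   read z → write _, move right, go to q0
q0 | __[z]xxzz__   read z → write _, move right, go to q0
q0 | ___[x]xzz__   read x → write x, move left, go to q0
q0 | __[_]xxzz__   read _ → write y, move right, go to q1
q1 | __y[x]xzz__   read x → write y, move right, go to q0
q0 | __yy[x]zz__   read x → write x, move left, go to q0
q0 | __y[y]xzz__   read y → write _, move left, go to q1
q1 | __[y]_xzz__   read y → write z, move right, go to q1
q1 | __z[_]xzz__   read _ → write z, move left, go to q0
q0 | __[z]zxzz__   read z → write _, move right, go to q0
q0 | ___[z]xzz__   read z → write _, move right, go to q0
q0 | ____[x]zz__   read x → write x, move left, go to q0
q0 | ___[_]xzz__   read _ → write y, move right, go to q1
q1 | ___y[x]zz__   read x → write y, move right, go to q0
q0 | ___yy[z]z__   read z → write _, move right, go to q0
q0 | ___yy_[z]__   read z → write _, move right, go to q0
q0 | ___yy__[_]_   read _ → write y, move right, go to q1
q1 | ___yy__y[_]   read _ → write z, move left, go to q0
q0 | ___yy__[y]z   read y → write _, move left, go to q1
q1 | ___yy_[_]_z   read _ → write z, move left, go to q0
q0 | ___yy[_]z_z   read _ → write y, move right, go to q1
q1 | ___yyy[z]_z   read z → write y, move right, go to qH
qH | ___yyyy[_]z
M halts after 38 transitions.

38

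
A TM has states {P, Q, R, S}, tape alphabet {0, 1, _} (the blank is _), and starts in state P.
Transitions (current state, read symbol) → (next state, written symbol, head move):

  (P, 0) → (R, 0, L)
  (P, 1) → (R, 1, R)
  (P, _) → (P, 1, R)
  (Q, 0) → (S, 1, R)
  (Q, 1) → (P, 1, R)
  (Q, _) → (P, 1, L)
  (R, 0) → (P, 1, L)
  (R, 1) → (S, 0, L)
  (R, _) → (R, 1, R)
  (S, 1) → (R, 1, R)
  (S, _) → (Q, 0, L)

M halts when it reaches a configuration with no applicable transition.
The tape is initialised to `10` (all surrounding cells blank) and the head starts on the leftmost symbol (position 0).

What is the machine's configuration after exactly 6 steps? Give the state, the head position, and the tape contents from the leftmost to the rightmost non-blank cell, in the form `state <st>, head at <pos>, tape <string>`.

state=P head=0 tape=[1]0   (P,1)→(R,1,R)
state=R head=1 tape=1[0]   (R,0)→(P,1,L)
state=P head=0 tape=[1]1   (P,1)→(R,1,R)
state=R head=1 tape=1[1]   (R,1)→(S,0,L)
state=S head=0 tape=[1]0   (S,1)→(R,1,R)
state=R head=1 tape=1[0]   (R,0)→(P,1,L)
state=P head=0 tape=[1]1
After 6 steps: state P, head at 0, tape 11.

state P, head at 0, tape 11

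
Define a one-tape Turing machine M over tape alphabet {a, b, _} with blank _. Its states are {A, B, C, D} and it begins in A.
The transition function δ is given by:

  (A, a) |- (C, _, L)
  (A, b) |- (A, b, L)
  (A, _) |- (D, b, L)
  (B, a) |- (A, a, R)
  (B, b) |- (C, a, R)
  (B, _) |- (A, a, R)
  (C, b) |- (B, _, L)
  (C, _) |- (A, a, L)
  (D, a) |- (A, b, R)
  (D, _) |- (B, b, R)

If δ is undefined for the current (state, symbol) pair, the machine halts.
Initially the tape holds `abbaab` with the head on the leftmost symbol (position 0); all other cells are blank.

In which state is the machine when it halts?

A | ___[a]bbaab   read a → write _, move L, go to C
C | __[_]_bbaab   read _ → write a, move L, go to A
A | _[_]a_bbaab   read _ → write b, move L, go to D
D | [_]ba_bbaab   read _ → write b, move R, go to B
B | b[b]a_bbaab   read b → write a, move R, go to C
C | ba[a]_bbaab
No transition is defined for (C, a); M halts in state C.

C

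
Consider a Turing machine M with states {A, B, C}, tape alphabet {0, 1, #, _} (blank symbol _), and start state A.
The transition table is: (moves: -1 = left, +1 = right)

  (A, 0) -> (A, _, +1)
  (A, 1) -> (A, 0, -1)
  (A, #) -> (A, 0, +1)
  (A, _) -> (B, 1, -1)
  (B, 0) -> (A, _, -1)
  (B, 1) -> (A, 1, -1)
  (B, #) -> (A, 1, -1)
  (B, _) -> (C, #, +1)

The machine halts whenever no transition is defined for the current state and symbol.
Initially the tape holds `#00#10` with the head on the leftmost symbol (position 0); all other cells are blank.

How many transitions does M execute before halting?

10

state=A head=0 tape=[#]00#10_   (A,#)→(A,0,+1)
state=A head=1 tape=0[0]0#10_   (A,0)→(A,_,+1)
state=A head=2 tape=0_[0]#10_   (A,0)→(A,_,+1)
state=A head=3 tape=0__[#]10_   (A,#)→(A,0,+1)
state=A head=4 tape=0__0[1]0_   (A,1)→(A,0,-1)
state=A head=3 tape=0__[0]00_   (A,0)→(A,_,+1)
state=A head=4 tape=0___[0]0_   (A,0)→(A,_,+1)
state=A head=5 tape=0____[0]_   (A,0)→(A,_,+1)
state=A head=6 tape=0_____[_]   (A,_)→(B,1,-1)
state=B head=5 tape=0____[_]1   (B,_)→(C,#,+1)
state=C head=6 tape=0____#[1]
M halts after 10 transitions.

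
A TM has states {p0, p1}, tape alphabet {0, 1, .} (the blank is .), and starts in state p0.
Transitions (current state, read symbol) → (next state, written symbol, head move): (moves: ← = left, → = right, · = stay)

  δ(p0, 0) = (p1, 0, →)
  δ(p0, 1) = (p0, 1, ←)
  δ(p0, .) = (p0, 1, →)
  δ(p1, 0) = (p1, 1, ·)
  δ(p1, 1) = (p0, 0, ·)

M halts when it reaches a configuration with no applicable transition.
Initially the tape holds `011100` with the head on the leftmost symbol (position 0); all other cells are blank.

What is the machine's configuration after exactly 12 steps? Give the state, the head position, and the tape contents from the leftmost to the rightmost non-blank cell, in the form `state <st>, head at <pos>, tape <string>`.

state=p0 head=0 tape=[0]11100   (p0,0)→(p1,0,→)
state=p1 head=1 tape=0[1]1100   (p1,1)→(p0,0,·)
state=p0 head=1 tape=0[0]1100   (p0,0)→(p1,0,→)
state=p1 head=2 tape=00[1]100   (p1,1)→(p0,0,·)
state=p0 head=2 tape=00[0]100   (p0,0)→(p1,0,→)
state=p1 head=3 tape=000[1]00   (p1,1)→(p0,0,·)
state=p0 head=3 tape=000[0]00   (p0,0)→(p1,0,→)
state=p1 head=4 tape=0000[0]0   (p1,0)→(p1,1,·)
state=p1 head=4 tape=0000[1]0   (p1,1)→(p0,0,·)
state=p0 head=4 tape=0000[0]0   (p0,0)→(p1,0,→)
state=p1 head=5 tape=00000[0]   (p1,0)→(p1,1,·)
state=p1 head=5 tape=00000[1]   (p1,1)→(p0,0,·)
state=p0 head=5 tape=00000[0]
After 12 steps: state p0, head at 5, tape 000000.

state p0, head at 5, tape 000000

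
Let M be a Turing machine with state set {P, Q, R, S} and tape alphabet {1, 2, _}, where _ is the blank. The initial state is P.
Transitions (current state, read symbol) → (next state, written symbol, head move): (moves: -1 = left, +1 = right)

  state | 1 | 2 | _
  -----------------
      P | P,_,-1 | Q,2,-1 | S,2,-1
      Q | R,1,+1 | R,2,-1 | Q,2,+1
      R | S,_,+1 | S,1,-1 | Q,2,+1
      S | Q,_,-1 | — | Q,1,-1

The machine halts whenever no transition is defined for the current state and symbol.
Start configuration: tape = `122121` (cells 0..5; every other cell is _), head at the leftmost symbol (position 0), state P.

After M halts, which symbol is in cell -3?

P | ______[1]22121   read 1 → write _, move -1, go to P
P | _____[_]_22121   read _ → write 2, move -1, go to S
S | ____[_]2_22121   read _ → write 1, move -1, go to Q
Q | ___[_]12_22121   read _ → write 2, move +1, go to Q
Q | ___2[1]2_22121   read 1 → write 1, move +1, go to R
R | ___21[2]_22121   read 2 → write 1, move -1, go to S
S | ___2[1]1_22121   read 1 → write _, move -1, go to Q
Q | ___[2]_1_22121   read 2 → write 2, move -1, go to R
R | __[_]2_1_22121   read _ → write 2, move +1, go to Q
Q | __2[2]_1_22121   read 2 → write 2, move -1, go to R
R | __[2]2_1_22121   read 2 → write 1, move -1, go to S
S | _[_]12_1_22121   read _ → write 1, move -1, go to Q
Q | [_]112_1_22121   read _ → write 2, move +1, go to Q
Q | 2[1]12_1_22121   read 1 → write 1, move +1, go to R
R | 21[1]2_1_22121   read 1 → write _, move +1, go to S
S | 21_[2]_1_22121
Cell -3 holds 2 when M halts.

2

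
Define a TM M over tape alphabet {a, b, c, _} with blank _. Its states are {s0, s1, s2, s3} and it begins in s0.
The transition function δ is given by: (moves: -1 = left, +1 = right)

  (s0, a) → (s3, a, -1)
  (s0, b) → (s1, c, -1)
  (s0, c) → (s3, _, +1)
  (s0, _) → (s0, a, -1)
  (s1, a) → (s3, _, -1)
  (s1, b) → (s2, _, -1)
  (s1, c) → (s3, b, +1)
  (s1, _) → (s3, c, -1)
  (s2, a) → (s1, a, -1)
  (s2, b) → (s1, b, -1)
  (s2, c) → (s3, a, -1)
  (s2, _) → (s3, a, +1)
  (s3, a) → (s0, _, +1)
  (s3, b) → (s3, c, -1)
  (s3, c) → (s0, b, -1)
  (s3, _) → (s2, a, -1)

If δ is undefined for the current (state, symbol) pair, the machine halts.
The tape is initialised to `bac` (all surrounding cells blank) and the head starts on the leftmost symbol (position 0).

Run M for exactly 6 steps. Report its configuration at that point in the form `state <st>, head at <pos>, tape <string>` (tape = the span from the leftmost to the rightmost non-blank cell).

state s3, head at 0, tape a__cac

s0 | ___[b]ac   read b → write c, move -1, go to s1
s1 | __[_]cac   read _ → write c, move -1, go to s3
s3 | _[_]ccac   read _ → write a, move -1, go to s2
s2 | [_]accac   read _ → write a, move +1, go to s3
s3 | a[a]ccac   read a → write _, move +1, go to s0
s0 | a_[c]cac   read c → write _, move +1, go to s3
s3 | a__[c]ac
After 6 steps: state s3, head at 0, tape a__cac.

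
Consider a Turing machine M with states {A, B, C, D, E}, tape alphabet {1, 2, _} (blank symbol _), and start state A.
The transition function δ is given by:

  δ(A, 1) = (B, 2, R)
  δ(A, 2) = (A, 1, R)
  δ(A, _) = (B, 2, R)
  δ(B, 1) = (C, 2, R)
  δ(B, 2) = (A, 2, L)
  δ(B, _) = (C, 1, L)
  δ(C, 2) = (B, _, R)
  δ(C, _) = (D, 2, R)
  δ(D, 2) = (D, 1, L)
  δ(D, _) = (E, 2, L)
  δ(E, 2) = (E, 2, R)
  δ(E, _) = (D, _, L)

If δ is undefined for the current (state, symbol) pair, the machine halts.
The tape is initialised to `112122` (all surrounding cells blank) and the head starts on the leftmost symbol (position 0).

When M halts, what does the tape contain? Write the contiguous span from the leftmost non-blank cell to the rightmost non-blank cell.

A | [1]12122_____   read 1 → write 2, move R, go to B
B | 2[1]2122_____   read 1 → write 2, move R, go to C
C | 22[2]122_____   read 2 → write _, move R, go to B
B | 22_[1]22_____   read 1 → write 2, move R, go to C
C | 22_2[2]2_____   read 2 → write _, move R, go to B
B | 22_2_[2]_____   read 2 → write 2, move L, go to A
A | 22_2[_]2_____   read _ → write 2, move R, go to B
B | 22_22[2]_____   read 2 → write 2, move L, go to A
A | 22_2[2]2_____   read 2 → write 1, move R, go to A
A | 22_21[2]_____   read 2 → write 1, move R, go to A
A | 22_211[_]____   read _ → write 2, move R, go to B
B | 22_2112[_]___   read _ → write 1, move L, go to C
C | 22_211[2]1___   read 2 → write _, move R, go to B
B | 22_211_[1]___   read 1 → write 2, move R, go to C
C | 22_211_2[_]__   read _ → write 2, move R, go to D
D | 22_211_22[_]_   read _ → write 2, move L, go to E
E | 22_211_2[2]2_   read 2 → write 2, move R, go to E
E | 22_211_22[2]_   read 2 → write 2, move R, go to E
E | 22_211_222[_]   read _ → write _, move L, go to D
D | 22_211_22[2]_   read 2 → write 1, move L, go to D
D | 22_211_2[2]1_   read 2 → write 1, move L, go to D
D | 22_211_[2]11_   read 2 → write 1, move L, go to D
D | 22_211[_]111_   read _ → write 2, move L, go to E
E | 22_21[1]2111_
The non-blank tape span at halt is 22_2112111.

22_2112111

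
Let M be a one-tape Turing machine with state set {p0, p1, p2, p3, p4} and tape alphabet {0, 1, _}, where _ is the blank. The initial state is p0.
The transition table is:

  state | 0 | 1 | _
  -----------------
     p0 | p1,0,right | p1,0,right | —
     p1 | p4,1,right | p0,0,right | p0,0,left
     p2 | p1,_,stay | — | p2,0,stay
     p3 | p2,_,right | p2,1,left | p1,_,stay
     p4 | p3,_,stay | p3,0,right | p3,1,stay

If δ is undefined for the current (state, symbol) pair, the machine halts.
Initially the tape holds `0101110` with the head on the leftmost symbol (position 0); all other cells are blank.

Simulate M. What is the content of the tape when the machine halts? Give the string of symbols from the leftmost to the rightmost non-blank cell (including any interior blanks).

000000011

p0 | [0]101110__   read 0 → write 0, move right, go to p1
p1 | 0[1]01110__   read 1 → write 0, move right, go to p0
p0 | 00[0]1110__   read 0 → write 0, move right, go to p1
p1 | 000[1]110__   read 1 → write 0, move right, go to p0
p0 | 0000[1]10__   read 1 → write 0, move right, go to p1
p1 | 00000[1]0__   read 1 → write 0, move right, go to p0
p0 | 000000[0]__   read 0 → write 0, move right, go to p1
p1 | 0000000[_]_   read _ → write 0, move left, go to p0
p0 | 000000[0]0_   read 0 → write 0, move right, go to p1
p1 | 0000000[0]_   read 0 → write 1, move right, go to p4
p4 | 00000001[_]   read _ → write 1, move stay, go to p3
p3 | 00000001[1]   read 1 → write 1, move left, go to p2
p2 | 0000000[1]1
The non-blank tape span at halt is 000000011.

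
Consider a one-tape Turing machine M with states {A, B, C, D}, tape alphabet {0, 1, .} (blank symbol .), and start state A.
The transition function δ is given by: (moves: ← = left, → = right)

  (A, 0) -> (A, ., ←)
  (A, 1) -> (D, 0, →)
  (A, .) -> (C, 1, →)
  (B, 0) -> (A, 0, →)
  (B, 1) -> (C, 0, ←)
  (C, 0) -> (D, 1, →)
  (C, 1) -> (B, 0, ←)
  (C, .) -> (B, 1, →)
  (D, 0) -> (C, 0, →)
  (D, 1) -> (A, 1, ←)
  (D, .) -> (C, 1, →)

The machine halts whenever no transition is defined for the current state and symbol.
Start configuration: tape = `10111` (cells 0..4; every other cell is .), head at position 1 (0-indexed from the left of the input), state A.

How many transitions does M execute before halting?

state=A head=1 tape=1[0]111.   (A,0)→(A,.,←)
state=A head=0 tape=[1].111.   (A,1)→(D,0,→)
state=D head=1 tape=0[.]111.   (D,.)→(C,1,→)
state=C head=2 tape=01[1]11.   (C,1)→(B,0,←)
state=B head=1 tape=0[1]011.   (B,1)→(C,0,←)
state=C head=0 tape=[0]0011.   (C,0)→(D,1,→)
state=D head=1 tape=1[0]011.   (D,0)→(C,0,→)
state=C head=2 tape=10[0]11.   (C,0)→(D,1,→)
state=D head=3 tape=101[1]1.   (D,1)→(A,1,←)
state=A head=2 tape=10[1]11.   (A,1)→(D,0,→)
state=D head=3 tape=100[1]1.   (D,1)→(A,1,←)
state=A head=2 tape=10[0]11.   (A,0)→(A,.,←)
state=A head=1 tape=1[0].11.   (A,0)→(A,.,←)
state=A head=0 tape=[1]..11.   (A,1)→(D,0,→)
state=D head=1 tape=0[.].11.   (D,.)→(C,1,→)
state=C head=2 tape=01[.]11.   (C,.)→(B,1,→)
state=B head=3 tape=011[1]1.   (B,1)→(C,0,←)
state=C head=2 tape=01[1]01.   (C,1)→(B,0,←)
state=B head=1 tape=0[1]001.   (B,1)→(C,0,←)
state=C head=0 tape=[0]0001.   (C,0)→(D,1,→)
state=D head=1 tape=1[0]001.   (D,0)→(C,0,→)
state=C head=2 tape=10[0]01.   (C,0)→(D,1,→)
state=D head=3 tape=101[0]1.   (D,0)→(C,0,→)
state=C head=4 tape=1010[1].   (C,1)→(B,0,←)
state=B head=3 tape=101[0]0.   (B,0)→(A,0,→)
state=A head=4 tape=1010[0].   (A,0)→(A,.,←)
state=A head=3 tape=101[0]..   (A,0)→(A,.,←)
state=A head=2 tape=10[1]...   (A,1)→(D,0,→)
state=D head=3 tape=100[.]..   (D,.)→(C,1,→)
state=C head=4 tape=1001[.].   (C,.)→(B,1,→)
state=B head=5 tape=10011[.]
M halts after 30 transitions.

30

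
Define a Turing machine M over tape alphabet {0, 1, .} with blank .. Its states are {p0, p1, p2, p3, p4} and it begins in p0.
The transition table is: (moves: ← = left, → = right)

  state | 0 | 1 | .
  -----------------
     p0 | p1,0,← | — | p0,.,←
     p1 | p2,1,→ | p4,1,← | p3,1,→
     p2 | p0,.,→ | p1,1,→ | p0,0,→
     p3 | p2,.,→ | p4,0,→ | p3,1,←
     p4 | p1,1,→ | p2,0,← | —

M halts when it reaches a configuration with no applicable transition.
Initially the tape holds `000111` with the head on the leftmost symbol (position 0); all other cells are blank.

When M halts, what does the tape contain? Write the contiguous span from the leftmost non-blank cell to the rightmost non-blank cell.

p0 | .[0]00111   read 0 → write 0, move ←, go to p1
p1 | [.]000111   read . → write 1, move →, go to p3
p3 | 1[0]00111   read 0 → write ., move →, go to p2
p2 | 1.[0]0111   read 0 → write ., move →, go to p0
p0 | 1..[0]111   read 0 → write 0, move ←, go to p1
p1 | 1.[.]0111   read . → write 1, move →, go to p3
p3 | 1.1[0]111   read 0 → write ., move →, go to p2
p2 | 1.1.[1]11   read 1 → write 1, move →, go to p1
p1 | 1.1.1[1]1   read 1 → write 1, move ←, go to p4
p4 | 1.1.[1]11   read 1 → write 0, move ←, go to p2
p2 | 1.1[.]011   read . → write 0, move →, go to p0
p0 | 1.10[0]11   read 0 → write 0, move ←, go to p1
p1 | 1.1[0]011   read 0 → write 1, move →, go to p2
p2 | 1.11[0]11   read 0 → write ., move →, go to p0
p0 | 1.11.[1]1
The non-blank tape span at halt is 1.11.11.

1.11.11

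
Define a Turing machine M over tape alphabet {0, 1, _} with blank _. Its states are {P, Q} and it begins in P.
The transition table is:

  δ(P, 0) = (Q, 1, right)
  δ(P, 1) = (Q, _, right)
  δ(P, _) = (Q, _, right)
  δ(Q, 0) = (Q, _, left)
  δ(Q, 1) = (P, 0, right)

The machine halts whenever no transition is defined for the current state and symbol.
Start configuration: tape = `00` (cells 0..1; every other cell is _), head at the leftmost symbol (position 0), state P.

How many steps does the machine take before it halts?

4

P | [0]0_   read 0 → write 1, move right, go to Q
Q | 1[0]_   read 0 → write _, move left, go to Q
Q | [1]__   read 1 → write 0, move right, go to P
P | 0[_]_   read _ → write _, move right, go to Q
Q | 0_[_]
M halts after 4 transitions.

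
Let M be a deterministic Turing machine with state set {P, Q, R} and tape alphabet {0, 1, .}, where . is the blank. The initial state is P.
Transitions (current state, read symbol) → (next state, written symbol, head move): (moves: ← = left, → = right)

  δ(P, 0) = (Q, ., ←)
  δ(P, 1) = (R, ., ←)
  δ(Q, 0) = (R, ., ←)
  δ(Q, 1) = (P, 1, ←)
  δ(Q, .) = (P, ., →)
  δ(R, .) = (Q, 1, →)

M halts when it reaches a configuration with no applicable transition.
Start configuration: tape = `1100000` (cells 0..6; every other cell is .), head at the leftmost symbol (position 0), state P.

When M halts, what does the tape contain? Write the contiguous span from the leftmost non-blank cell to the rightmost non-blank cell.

11..0000

P | .[1]100000   read 1 → write ., move ←, go to R
R | [.].100000   read . → write 1, move →, go to Q
Q | 1[.]100000   read . → write ., move →, go to P
P | 1.[1]00000   read 1 → write ., move ←, go to R
R | 1[.].00000   read . → write 1, move →, go to Q
Q | 11[.]00000   read . → write ., move →, go to P
P | 11.[0]0000   read 0 → write ., move ←, go to Q
Q | 11[.].0000   read . → write ., move →, go to P
P | 11.[.]0000
The non-blank tape span at halt is 11..0000.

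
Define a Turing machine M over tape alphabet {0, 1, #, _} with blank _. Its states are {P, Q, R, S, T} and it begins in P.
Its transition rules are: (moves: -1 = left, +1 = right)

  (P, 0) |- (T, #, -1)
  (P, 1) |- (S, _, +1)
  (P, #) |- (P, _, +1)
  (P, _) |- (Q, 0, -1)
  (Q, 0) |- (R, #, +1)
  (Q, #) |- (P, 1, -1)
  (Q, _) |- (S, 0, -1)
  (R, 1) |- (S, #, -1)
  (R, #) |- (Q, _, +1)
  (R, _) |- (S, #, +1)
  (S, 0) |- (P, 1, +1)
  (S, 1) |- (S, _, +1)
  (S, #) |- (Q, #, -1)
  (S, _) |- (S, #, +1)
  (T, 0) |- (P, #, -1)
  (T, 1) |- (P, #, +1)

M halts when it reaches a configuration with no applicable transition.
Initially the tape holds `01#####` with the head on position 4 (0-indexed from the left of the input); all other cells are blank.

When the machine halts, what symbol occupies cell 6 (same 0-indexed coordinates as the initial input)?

P | 01##[#]##__   read # → write _, move +1, go to P
P | 01##_[#]#__   read # → write _, move +1, go to P
P | 01##__[#]__   read # → write _, move +1, go to P
P | 01##___[_]_   read _ → write 0, move -1, go to Q
Q | 01##__[_]0_   read _ → write 0, move -1, go to S
S | 01##_[_]00_   read _ → write #, move +1, go to S
S | 01##_#[0]0_   read 0 → write 1, move +1, go to P
P | 01##_#1[0]_   read 0 → write #, move -1, go to T
T | 01##_#[1]#_   read 1 → write #, move +1, go to P
P | 01##_##[#]_   read # → write _, move +1, go to P
P | 01##_##_[_]   read _ → write 0, move -1, go to Q
Q | 01##_##[_]0   read _ → write 0, move -1, go to S
S | 01##_#[#]00   read # → write #, move -1, go to Q
Q | 01##_[#]#00   read # → write 1, move -1, go to P
P | 01##[_]1#00   read _ → write 0, move -1, go to Q
Q | 01#[#]01#00   read # → write 1, move -1, go to P
P | 01[#]101#00   read # → write _, move +1, go to P
P | 01_[1]01#00   read 1 → write _, move +1, go to S
S | 01__[0]1#00   read 0 → write 1, move +1, go to P
P | 01__1[1]#00   read 1 → write _, move +1, go to S
S | 01__1_[#]00   read # → write #, move -1, go to Q
Q | 01__1[_]#00   read _ → write 0, move -1, go to S
S | 01__[1]0#00   read 1 → write _, move +1, go to S
S | 01___[0]#00   read 0 → write 1, move +1, go to P
P | 01___1[#]00   read # → write _, move +1, go to P
P | 01___1_[0]0   read 0 → write #, move -1, go to T
T | 01___1[_]#0
Cell 6 holds _ when M halts.

_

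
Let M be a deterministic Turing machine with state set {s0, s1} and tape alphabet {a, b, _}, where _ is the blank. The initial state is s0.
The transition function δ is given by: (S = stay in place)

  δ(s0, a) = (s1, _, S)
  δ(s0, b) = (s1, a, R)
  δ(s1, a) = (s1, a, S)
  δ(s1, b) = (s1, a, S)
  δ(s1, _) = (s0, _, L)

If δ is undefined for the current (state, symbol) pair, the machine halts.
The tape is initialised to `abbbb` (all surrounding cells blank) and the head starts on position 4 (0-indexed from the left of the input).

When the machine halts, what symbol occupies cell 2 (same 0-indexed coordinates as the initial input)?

s0 | _abbb[b]_   read b → write a, move R, go to s1
s1 | _abbba[_]   read _ → write _, move L, go to s0
s0 | _abbb[a]_   read a → write _, move S, go to s1
s1 | _abbb[_]_   read _ → write _, move L, go to s0
s0 | _abb[b]__   read b → write a, move R, go to s1
s1 | _abba[_]_   read _ → write _, move L, go to s0
s0 | _abb[a]__   read a → write _, move S, go to s1
s1 | _abb[_]__   read _ → write _, move L, go to s0
s0 | _ab[b]___   read b → write a, move R, go to s1
s1 | _aba[_]__   read _ → write _, move L, go to s0
s0 | _ab[a]___   read a → write _, move S, go to s1
s1 | _ab[_]___   read _ → write _, move L, go to s0
s0 | _a[b]____   read b → write a, move R, go to s1
s1 | _aa[_]___   read _ → write _, move L, go to s0
s0 | _a[a]____   read a → write _, move S, go to s1
s1 | _a[_]____   read _ → write _, move L, go to s0
s0 | _[a]_____   read a → write _, move S, go to s1
s1 | _[_]_____   read _ → write _, move L, go to s0
s0 | [_]______
Cell 2 holds _ when M halts.

_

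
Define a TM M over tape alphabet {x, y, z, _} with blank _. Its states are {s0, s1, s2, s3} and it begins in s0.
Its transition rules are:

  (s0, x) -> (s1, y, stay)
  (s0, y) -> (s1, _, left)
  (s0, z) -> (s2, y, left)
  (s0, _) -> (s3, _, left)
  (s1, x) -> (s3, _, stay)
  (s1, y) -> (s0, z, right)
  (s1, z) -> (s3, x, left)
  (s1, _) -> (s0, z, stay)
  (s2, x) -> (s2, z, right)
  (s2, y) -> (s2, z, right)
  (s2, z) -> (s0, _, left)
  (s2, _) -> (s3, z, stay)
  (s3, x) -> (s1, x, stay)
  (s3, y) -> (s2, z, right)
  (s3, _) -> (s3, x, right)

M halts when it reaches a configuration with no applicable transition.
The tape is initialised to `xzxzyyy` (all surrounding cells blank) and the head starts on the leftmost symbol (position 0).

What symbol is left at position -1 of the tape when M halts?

s0 | __[x]zxzyyy   read x → write y, move stay, go to s1
s1 | __[y]zxzyyy   read y → write z, move right, go to s0
s0 | __z[z]xzyyy   read z → write y, move left, go to s2
s2 | __[z]yxzyyy   read z → write _, move left, go to s0
s0 | _[_]_yxzyyy   read _ → write _, move left, go to s3
s3 | [_]__yxzyyy   read _ → write x, move right, go to s3
s3 | x[_]_yxzyyy   read _ → write x, move right, go to s3
s3 | xx[_]yxzyyy   read _ → write x, move right, go to s3
s3 | xxx[y]xzyyy   read y → write z, move right, go to s2
s2 | xxxz[x]zyyy   read x → write z, move right, go to s2
s2 | xxxzz[z]yyy   read z → write _, move left, go to s0
s0 | xxxz[z]_yyy   read z → write y, move left, go to s2
s2 | xxx[z]y_yyy   read z → write _, move left, go to s0
s0 | xx[x]_y_yyy   read x → write y, move stay, go to s1
s1 | xx[y]_y_yyy   read y → write z, move right, go to s0
s0 | xxz[_]y_yyy   read _ → write _, move left, go to s3
s3 | xx[z]_y_yyy
Cell -1 holds x when M halts.

x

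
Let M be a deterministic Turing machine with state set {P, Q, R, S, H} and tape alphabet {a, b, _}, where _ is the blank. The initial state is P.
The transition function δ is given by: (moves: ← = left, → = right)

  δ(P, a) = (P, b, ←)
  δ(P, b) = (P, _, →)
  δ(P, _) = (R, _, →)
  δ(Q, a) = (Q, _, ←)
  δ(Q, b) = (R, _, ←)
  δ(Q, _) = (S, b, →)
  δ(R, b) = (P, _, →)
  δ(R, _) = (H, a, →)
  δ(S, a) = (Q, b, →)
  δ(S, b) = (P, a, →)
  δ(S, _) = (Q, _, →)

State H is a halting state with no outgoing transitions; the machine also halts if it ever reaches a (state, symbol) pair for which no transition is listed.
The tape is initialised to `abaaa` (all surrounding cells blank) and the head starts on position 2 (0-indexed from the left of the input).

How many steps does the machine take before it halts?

11

state=P head=2 tape=ab[a]aa___   (P,a)→(P,b,←)
state=P head=1 tape=a[b]baa___   (P,b)→(P,_,→)
state=P head=2 tape=a_[b]aa___   (P,b)→(P,_,→)
state=P head=3 tape=a__[a]a___   (P,a)→(P,b,←)
state=P head=2 tape=a_[_]ba___   (P,_)→(R,_,→)
state=R head=3 tape=a__[b]a___   (R,b)→(P,_,→)
state=P head=4 tape=a___[a]___   (P,a)→(P,b,←)
state=P head=3 tape=a__[_]b___   (P,_)→(R,_,→)
state=R head=4 tape=a___[b]___   (R,b)→(P,_,→)
state=P head=5 tape=a____[_]__   (P,_)→(R,_,→)
state=R head=6 tape=a_____[_]_   (R,_)→(H,a,→)
state=H head=7 tape=a_____a[_]
M halts after 11 transitions.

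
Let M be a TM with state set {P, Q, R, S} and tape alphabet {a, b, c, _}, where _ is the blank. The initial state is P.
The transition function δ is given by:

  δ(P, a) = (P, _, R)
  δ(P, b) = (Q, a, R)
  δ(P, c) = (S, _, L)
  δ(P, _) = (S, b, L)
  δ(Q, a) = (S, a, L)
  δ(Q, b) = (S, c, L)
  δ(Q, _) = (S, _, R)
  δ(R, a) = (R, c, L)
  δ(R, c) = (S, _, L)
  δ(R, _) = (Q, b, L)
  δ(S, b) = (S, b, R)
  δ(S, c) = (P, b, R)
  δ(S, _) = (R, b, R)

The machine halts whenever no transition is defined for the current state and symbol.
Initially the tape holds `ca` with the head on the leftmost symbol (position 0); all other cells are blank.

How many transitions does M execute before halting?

8

P | __[c]a   read c → write _, move L, go to S
S | _[_]_a   read _ → write b, move R, go to R
R | _b[_]a   read _ → write b, move L, go to Q
Q | _[b]ba   read b → write c, move L, go to S
S | [_]cba   read _ → write b, move R, go to R
R | b[c]ba   read c → write _, move L, go to S
S | [b]_ba   read b → write b, move R, go to S
S | b[_]ba   read _ → write b, move R, go to R
R | bb[b]a
M halts after 8 transitions.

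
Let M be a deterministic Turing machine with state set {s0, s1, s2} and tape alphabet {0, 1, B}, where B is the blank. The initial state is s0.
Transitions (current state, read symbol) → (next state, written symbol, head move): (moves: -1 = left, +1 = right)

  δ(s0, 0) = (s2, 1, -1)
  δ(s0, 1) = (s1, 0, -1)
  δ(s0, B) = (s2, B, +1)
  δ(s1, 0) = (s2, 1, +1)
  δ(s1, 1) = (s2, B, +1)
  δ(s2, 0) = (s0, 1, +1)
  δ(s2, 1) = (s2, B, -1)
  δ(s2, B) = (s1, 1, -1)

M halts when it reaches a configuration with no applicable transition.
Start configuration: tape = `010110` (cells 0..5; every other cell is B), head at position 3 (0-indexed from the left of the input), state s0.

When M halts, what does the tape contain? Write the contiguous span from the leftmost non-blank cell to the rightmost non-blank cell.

1BBBBB1

s0 | BB010[1]10   read 1 → write 0, move -1, go to s1
s1 | BB01[0]010   read 0 → write 1, move +1, go to s2
s2 | BB011[0]10   read 0 → write 1, move +1, go to s0
s0 | BB0111[1]0   read 1 → write 0, move -1, go to s1
s1 | BB011[1]00   read 1 → write B, move +1, go to s2
s2 | BB011B[0]0   read 0 → write 1, move +1, go to s0
s0 | BB011B1[0]   read 0 → write 1, move -1, go to s2
s2 | BB011B[1]1   read 1 → write B, move -1, go to s2
s2 | BB011[B]B1   read B → write 1, move -1, go to s1
s1 | BB01[1]1B1   read 1 → write B, move +1, go to s2
s2 | BB01B[1]B1   read 1 → write B, move -1, go to s2
s2 | BB01[B]BB1   read B → write 1, move -1, go to s1
s1 | BB0[1]1BB1   read 1 → write B, move +1, go to s2
s2 | BB0B[1]BB1   read 1 → write B, move -1, go to s2
s2 | BB0[B]BBB1   read B → write 1, move -1, go to s1
s1 | BB[0]1BBB1   read 0 → write 1, move +1, go to s2
s2 | BB1[1]BBB1   read 1 → write B, move -1, go to s2
s2 | BB[1]BBBB1   read 1 → write B, move -1, go to s2
s2 | B[B]BBBBB1   read B → write 1, move -1, go to s1
s1 | [B]1BBBBB1
The non-blank tape span at halt is 1BBBBB1.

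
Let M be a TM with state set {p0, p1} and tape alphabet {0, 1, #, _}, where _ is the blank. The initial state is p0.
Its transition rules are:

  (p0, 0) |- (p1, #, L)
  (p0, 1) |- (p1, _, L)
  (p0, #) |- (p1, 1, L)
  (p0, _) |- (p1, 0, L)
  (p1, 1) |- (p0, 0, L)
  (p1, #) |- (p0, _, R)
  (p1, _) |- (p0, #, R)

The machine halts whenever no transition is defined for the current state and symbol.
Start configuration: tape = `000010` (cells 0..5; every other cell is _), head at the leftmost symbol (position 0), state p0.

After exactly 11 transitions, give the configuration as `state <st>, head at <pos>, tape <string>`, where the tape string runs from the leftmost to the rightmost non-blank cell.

state p1, head at -1, tape #100010

state=p0 head=0 tape=_[0]00010   (p0,0)→(p1,#,L)
state=p1 head=-1 tape=[_]#00010   (p1,_)→(p0,#,R)
state=p0 head=0 tape=#[#]00010   (p0,#)→(p1,1,L)
state=p1 head=-1 tape=[#]100010   (p1,#)→(p0,_,R)
state=p0 head=0 tape=_[1]00010   (p0,1)→(p1,_,L)
state=p1 head=-1 tape=[_]_00010   (p1,_)→(p0,#,R)
state=p0 head=0 tape=#[_]00010   (p0,_)→(p1,0,L)
state=p1 head=-1 tape=[#]000010   (p1,#)→(p0,_,R)
state=p0 head=0 tape=_[0]00010   (p0,0)→(p1,#,L)
state=p1 head=-1 tape=[_]#00010   (p1,_)→(p0,#,R)
state=p0 head=0 tape=#[#]00010   (p0,#)→(p1,1,L)
state=p1 head=-1 tape=[#]100010
After 11 steps: state p1, head at -1, tape #100010.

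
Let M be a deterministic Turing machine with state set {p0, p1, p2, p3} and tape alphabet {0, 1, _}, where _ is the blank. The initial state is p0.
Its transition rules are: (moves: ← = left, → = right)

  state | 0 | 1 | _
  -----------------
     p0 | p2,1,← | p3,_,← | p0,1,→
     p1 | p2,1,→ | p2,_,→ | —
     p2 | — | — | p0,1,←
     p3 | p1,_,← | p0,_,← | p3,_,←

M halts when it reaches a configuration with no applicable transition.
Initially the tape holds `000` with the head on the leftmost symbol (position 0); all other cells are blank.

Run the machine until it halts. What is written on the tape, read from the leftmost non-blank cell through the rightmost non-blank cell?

state=p0 head=0 tape=____[0]00   (p0,0)→(p2,1,←)
state=p2 head=-1 tape=___[_]100   (p2,_)→(p0,1,←)
state=p0 head=-2 tape=__[_]1100   (p0,_)→(p0,1,→)
state=p0 head=-1 tape=__1[1]100   (p0,1)→(p3,_,←)
state=p3 head=-2 tape=__[1]_100   (p3,1)→(p0,_,←)
state=p0 head=-3 tape=_[_]__100   (p0,_)→(p0,1,→)
state=p0 head=-2 tape=_1[_]_100   (p0,_)→(p0,1,→)
state=p0 head=-1 tape=_11[_]100   (p0,_)→(p0,1,→)
state=p0 head=0 tape=_111[1]00   (p0,1)→(p3,_,←)
state=p3 head=-1 tape=_11[1]_00   (p3,1)→(p0,_,←)
state=p0 head=-2 tape=_1[1]__00   (p0,1)→(p3,_,←)
state=p3 head=-3 tape=_[1]___00   (p3,1)→(p0,_,←)
state=p0 head=-4 tape=[_]____00   (p0,_)→(p0,1,→)
state=p0 head=-3 tape=1[_]___00   (p0,_)→(p0,1,→)
state=p0 head=-2 tape=11[_]__00   (p0,_)→(p0,1,→)
state=p0 head=-1 tape=111[_]_00   (p0,_)→(p0,1,→)
state=p0 head=0 tape=1111[_]00   (p0,_)→(p0,1,→)
state=p0 head=1 tape=11111[0]0   (p0,0)→(p2,1,←)
state=p2 head=0 tape=1111[1]10
The non-blank tape span at halt is 1111110.

1111110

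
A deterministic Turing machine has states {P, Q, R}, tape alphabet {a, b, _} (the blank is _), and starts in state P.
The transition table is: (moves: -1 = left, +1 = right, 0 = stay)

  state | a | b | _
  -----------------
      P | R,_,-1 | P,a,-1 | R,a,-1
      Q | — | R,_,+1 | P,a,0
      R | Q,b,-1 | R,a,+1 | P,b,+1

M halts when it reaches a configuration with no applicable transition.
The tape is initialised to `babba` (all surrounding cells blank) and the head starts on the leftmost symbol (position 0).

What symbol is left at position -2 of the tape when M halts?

P | __[b]abba   read b → write a, move -1, go to P
P | _[_]aabba   read _ → write a, move -1, go to R
R | [_]aaabba   read _ → write b, move +1, go to P
P | b[a]aabba   read a → write _, move -1, go to R
R | [b]_aabba   read b → write a, move +1, go to R
R | a[_]aabba   read _ → write b, move +1, go to P
P | ab[a]abba   read a → write _, move -1, go to R
R | a[b]_abba   read b → write a, move +1, go to R
R | aa[_]abba   read _ → write b, move +1, go to P
P | aab[a]bba   read a → write _, move -1, go to R
R | aa[b]_bba   read b → write a, move +1, go to R
R | aaa[_]bba   read _ → write b, move +1, go to P
P | aaab[b]ba   read b → write a, move -1, go to P
P | aaa[b]aba   read b → write a, move -1, go to P
P | aa[a]aaba   read a → write _, move -1, go to R
R | a[a]_aaba   read a → write b, move -1, go to Q
Q | [a]b_aaba
Cell -2 holds a when M halts.

a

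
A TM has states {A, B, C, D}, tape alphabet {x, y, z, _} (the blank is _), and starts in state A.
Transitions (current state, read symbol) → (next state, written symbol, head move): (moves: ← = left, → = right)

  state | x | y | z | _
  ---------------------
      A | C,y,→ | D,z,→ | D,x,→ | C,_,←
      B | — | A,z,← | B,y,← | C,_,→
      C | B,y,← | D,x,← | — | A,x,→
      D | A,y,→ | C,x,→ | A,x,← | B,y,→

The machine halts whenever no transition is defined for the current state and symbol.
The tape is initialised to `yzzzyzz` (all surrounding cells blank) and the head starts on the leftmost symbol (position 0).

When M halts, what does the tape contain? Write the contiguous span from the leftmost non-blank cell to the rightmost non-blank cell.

xxyzxzz

A | [y]zzzyzz   read y → write z, move →, go to D
D | z[z]zzyzz   read z → write x, move ←, go to A
A | [z]xzzyzz   read z → write x, move →, go to D
D | x[x]zzyzz   read x → write y, move →, go to A
A | xy[z]zyzz   read z → write x, move →, go to D
D | xyx[z]yzz   read z → write x, move ←, go to A
A | xy[x]xyzz   read x → write y, move →, go to C
C | xyy[x]yzz   read x → write y, move ←, go to B
B | xy[y]yyzz   read y → write z, move ←, go to A
A | x[y]zyyzz   read y → write z, move →, go to D
D | xz[z]yyzz   read z → write x, move ←, go to A
A | x[z]xyyzz   read z → write x, move →, go to D
D | xx[x]yyzz   read x → write y, move →, go to A
A | xxy[y]yzz   read y → write z, move →, go to D
D | xxyz[y]zz   read y → write x, move →, go to C
C | xxyzx[z]z
The non-blank tape span at halt is xxyzxzz.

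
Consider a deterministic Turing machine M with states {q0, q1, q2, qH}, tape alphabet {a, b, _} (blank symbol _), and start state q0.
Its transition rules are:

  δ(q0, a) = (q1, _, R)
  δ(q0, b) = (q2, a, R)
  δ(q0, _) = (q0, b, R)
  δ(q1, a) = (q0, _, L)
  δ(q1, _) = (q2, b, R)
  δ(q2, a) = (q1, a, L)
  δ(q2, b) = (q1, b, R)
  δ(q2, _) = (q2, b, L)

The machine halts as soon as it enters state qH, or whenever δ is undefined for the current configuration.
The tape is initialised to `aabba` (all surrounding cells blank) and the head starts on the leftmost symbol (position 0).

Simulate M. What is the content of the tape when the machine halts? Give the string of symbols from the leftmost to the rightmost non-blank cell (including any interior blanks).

state=q0 head=0 tape=[a]abba   (q0,a)→(q1,_,R)
state=q1 head=1 tape=_[a]bba   (q1,a)→(q0,_,L)
state=q0 head=0 tape=[_]_bba   (q0,_)→(q0,b,R)
state=q0 head=1 tape=b[_]bba   (q0,_)→(q0,b,R)
state=q0 head=2 tape=bb[b]ba   (q0,b)→(q2,a,R)
state=q2 head=3 tape=bba[b]a   (q2,b)→(q1,b,R)
state=q1 head=4 tape=bbab[a]   (q1,a)→(q0,_,L)
state=q0 head=3 tape=bba[b]_   (q0,b)→(q2,a,R)
state=q2 head=4 tape=bbaa[_]   (q2,_)→(q2,b,L)
state=q2 head=3 tape=bba[a]b   (q2,a)→(q1,a,L)
state=q1 head=2 tape=bb[a]ab   (q1,a)→(q0,_,L)
state=q0 head=1 tape=b[b]_ab   (q0,b)→(q2,a,R)
state=q2 head=2 tape=ba[_]ab   (q2,_)→(q2,b,L)
state=q2 head=1 tape=b[a]bab   (q2,a)→(q1,a,L)
state=q1 head=0 tape=[b]abab
The non-blank tape span at halt is babab.

babab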